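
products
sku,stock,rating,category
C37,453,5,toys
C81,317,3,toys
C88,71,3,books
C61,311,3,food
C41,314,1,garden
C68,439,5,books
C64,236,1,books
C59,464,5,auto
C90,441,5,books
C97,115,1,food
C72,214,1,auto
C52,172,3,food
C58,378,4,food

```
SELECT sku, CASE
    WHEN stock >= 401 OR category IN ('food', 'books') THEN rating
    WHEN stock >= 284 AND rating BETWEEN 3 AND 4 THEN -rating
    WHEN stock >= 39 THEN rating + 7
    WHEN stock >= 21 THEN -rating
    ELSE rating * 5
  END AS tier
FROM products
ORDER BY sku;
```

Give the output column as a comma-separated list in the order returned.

5, 8, 3, 4, 5, 3, 1, 5, 8, -3, 3, 5, 1

sku=C37: stock >= 401 OR category IN ('food', 'books') → 5
sku=C41: stock >= 39 → 8
sku=C52: stock >= 401 OR category IN ('food', 'books') → 3
sku=C58: stock >= 401 OR category IN ('food', 'books') → 4
sku=C59: stock >= 401 OR category IN ('food', 'books') → 5
sku=C61: stock >= 401 OR category IN ('food', 'books') → 3
sku=C64: stock >= 401 OR category IN ('food', 'books') → 1
sku=C68: stock >= 401 OR category IN ('food', 'books') → 5
sku=C72: stock >= 39 → 8
sku=C81: stock >= 284 AND rating BETWEEN 3 AND 4 → -3
sku=C88: stock >= 401 OR category IN ('food', 'books') → 3
sku=C90: stock >= 401 OR category IN ('food', 'books') → 5
sku=C97: stock >= 401 OR category IN ('food', 'books') → 1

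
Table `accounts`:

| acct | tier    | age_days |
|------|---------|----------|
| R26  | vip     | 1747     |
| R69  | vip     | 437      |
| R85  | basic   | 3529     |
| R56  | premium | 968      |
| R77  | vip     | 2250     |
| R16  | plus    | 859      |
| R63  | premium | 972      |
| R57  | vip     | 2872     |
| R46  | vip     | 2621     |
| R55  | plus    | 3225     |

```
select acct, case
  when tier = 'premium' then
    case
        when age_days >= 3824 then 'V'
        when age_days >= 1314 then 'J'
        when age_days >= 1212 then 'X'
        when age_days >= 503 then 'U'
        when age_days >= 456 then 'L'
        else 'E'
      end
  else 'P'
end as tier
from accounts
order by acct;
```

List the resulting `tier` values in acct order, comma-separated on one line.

acct=R16: tier='plus' → outer ELSE → P
acct=R26: tier='vip' → outer ELSE → P
acct=R46: tier='vip' → outer ELSE → P
acct=R55: tier='plus' → outer ELSE → P
acct=R56: tier='premium' → inner[age_days >= 503] → U
acct=R57: tier='vip' → outer ELSE → P
acct=R63: tier='premium' → inner[age_days >= 503] → U
acct=R69: tier='vip' → outer ELSE → P
acct=R77: tier='vip' → outer ELSE → P
acct=R85: tier='basic' → outer ELSE → P

P, P, P, P, U, P, U, P, P, P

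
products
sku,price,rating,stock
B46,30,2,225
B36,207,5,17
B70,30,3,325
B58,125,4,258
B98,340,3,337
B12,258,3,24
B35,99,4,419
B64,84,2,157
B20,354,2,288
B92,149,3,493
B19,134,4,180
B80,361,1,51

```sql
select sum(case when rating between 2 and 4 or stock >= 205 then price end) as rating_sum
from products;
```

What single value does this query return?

sku=B46: ✓ → 30
sku=B36: ✗
sku=B70: ✓ → 30
sku=B58: ✓ → 125
sku=B98: ✓ → 340
sku=B12: ✓ → 258
sku=B35: ✓ → 99
sku=B64: ✓ → 84
sku=B20: ✓ → 354
sku=B92: ✓ → 149
sku=B19: ✓ → 134
sku=B80: ✗
rating_sum = 30 + 30 + 125 + 340 + 258 + 99 + 84 + 354 + 149 + 134 = 1603

1603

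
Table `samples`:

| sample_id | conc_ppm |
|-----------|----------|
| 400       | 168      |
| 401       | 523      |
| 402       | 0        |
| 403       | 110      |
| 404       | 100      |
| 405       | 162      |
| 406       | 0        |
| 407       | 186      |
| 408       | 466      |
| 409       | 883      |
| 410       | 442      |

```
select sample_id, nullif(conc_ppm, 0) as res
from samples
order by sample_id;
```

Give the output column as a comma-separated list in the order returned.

sample_id=400: conc_ppm=168 vs 0: differ → 168
sample_id=401: conc_ppm=523 vs 0: differ → 523
sample_id=402: conc_ppm=0 vs 0: equal → NULL
sample_id=403: conc_ppm=110 vs 0: differ → 110
sample_id=404: conc_ppm=100 vs 0: differ → 100
sample_id=405: conc_ppm=162 vs 0: differ → 162
sample_id=406: conc_ppm=0 vs 0: equal → NULL
sample_id=407: conc_ppm=186 vs 0: differ → 186
sample_id=408: conc_ppm=466 vs 0: differ → 466
sample_id=409: conc_ppm=883 vs 0: differ → 883
sample_id=410: conc_ppm=442 vs 0: differ → 442

168, 523, NULL, 110, 100, 162, NULL, 186, 466, 883, 442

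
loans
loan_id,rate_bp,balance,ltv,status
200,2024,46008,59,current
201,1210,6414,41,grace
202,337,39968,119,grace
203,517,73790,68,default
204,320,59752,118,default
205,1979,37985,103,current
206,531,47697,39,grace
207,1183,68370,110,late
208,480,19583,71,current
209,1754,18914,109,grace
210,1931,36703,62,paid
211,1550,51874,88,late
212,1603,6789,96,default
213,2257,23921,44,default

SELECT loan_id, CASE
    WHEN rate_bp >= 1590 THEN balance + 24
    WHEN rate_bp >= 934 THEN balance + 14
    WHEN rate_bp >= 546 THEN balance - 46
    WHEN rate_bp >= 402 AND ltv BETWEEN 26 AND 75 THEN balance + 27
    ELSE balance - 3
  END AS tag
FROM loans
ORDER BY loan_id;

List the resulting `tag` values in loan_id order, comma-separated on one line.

loan_id=200: rate_bp >= 1590 → 46032
loan_id=201: rate_bp >= 934 → 6428
loan_id=202: ELSE → 39965
loan_id=203: rate_bp >= 402 AND ltv BETWEEN 26 AND 75 → 73817
loan_id=204: ELSE → 59749
loan_id=205: rate_bp >= 1590 → 38009
loan_id=206: rate_bp >= 402 AND ltv BETWEEN 26 AND 75 → 47724
loan_id=207: rate_bp >= 934 → 68384
loan_id=208: rate_bp >= 402 AND ltv BETWEEN 26 AND 75 → 19610
loan_id=209: rate_bp >= 1590 → 18938
loan_id=210: rate_bp >= 1590 → 36727
loan_id=211: rate_bp >= 934 → 51888
loan_id=212: rate_bp >= 1590 → 6813
loan_id=213: rate_bp >= 1590 → 23945

46032, 6428, 39965, 73817, 59749, 38009, 47724, 68384, 19610, 18938, 36727, 51888, 6813, 23945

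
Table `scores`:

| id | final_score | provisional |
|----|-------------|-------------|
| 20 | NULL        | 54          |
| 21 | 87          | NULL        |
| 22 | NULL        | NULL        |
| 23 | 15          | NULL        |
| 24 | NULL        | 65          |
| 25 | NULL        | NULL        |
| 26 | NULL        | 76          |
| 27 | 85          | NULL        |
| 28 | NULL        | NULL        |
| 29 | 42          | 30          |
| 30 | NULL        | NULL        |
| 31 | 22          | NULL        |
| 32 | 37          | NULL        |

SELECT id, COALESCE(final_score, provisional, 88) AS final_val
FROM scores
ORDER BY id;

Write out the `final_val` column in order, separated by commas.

54, 87, 88, 15, 65, 88, 76, 85, 88, 42, 88, 22, 37

id=20: final_score=NULL, provisional=54 → 54
id=21: final_score=87 → 87
id=22: final_score=NULL, provisional=NULL, → literal 88 → 88
id=23: final_score=15 → 15
id=24: final_score=NULL, provisional=65 → 65
id=25: final_score=NULL, provisional=NULL, → literal 88 → 88
id=26: final_score=NULL, provisional=76 → 76
id=27: final_score=85 → 85
id=28: final_score=NULL, provisional=NULL, → literal 88 → 88
id=29: final_score=42 → 42
id=30: final_score=NULL, provisional=NULL, → literal 88 → 88
id=31: final_score=22 → 22
id=32: final_score=37 → 37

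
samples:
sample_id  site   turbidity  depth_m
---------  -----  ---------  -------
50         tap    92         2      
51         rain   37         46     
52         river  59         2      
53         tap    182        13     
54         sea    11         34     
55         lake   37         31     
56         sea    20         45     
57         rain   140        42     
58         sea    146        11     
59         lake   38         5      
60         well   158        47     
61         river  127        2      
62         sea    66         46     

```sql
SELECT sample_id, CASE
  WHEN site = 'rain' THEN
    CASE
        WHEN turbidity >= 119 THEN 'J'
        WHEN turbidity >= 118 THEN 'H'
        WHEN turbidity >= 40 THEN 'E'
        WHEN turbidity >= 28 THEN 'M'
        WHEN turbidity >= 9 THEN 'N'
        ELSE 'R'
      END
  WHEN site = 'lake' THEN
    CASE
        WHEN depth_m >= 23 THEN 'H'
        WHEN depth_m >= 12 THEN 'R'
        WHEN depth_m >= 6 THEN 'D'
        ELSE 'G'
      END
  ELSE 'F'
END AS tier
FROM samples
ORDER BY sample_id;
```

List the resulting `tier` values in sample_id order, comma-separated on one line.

F, M, F, F, F, H, F, J, F, G, F, F, F

sample_id=50: site='tap' → outer ELSE → F
sample_id=51: site='rain' → inner[turbidity >= 28] → M
sample_id=52: site='river' → outer ELSE → F
sample_id=53: site='tap' → outer ELSE → F
sample_id=54: site='sea' → outer ELSE → F
sample_id=55: site='lake' → inner[depth_m >= 23] → H
sample_id=56: site='sea' → outer ELSE → F
sample_id=57: site='rain' → inner[turbidity >= 119] → J
sample_id=58: site='sea' → outer ELSE → F
sample_id=59: site='lake' → inner[ELSE] → G
sample_id=60: site='well' → outer ELSE → F
sample_id=61: site='river' → outer ELSE → F
sample_id=62: site='sea' → outer ELSE → F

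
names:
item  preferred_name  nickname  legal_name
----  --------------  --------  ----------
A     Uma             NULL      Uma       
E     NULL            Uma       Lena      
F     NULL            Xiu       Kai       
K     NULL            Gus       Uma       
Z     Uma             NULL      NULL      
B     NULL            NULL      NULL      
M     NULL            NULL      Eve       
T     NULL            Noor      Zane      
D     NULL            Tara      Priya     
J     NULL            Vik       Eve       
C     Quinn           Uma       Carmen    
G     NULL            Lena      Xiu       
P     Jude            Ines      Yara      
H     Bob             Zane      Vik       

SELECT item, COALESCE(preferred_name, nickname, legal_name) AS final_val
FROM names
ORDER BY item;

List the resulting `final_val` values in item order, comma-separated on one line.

item=A: preferred_name=Uma → Uma
item=B: preferred_name=NULL, nickname=NULL, legal_name=NULL (all NULL) → NULL
item=C: preferred_name=Quinn → Quinn
item=D: preferred_name=NULL, nickname=Tara → Tara
item=E: preferred_name=NULL, nickname=Uma → Uma
item=F: preferred_name=NULL, nickname=Xiu → Xiu
item=G: preferred_name=NULL, nickname=Lena → Lena
item=H: preferred_name=Bob → Bob
item=J: preferred_name=NULL, nickname=Vik → Vik
item=K: preferred_name=NULL, nickname=Gus → Gus
item=M: preferred_name=NULL, nickname=NULL, legal_name=Eve → Eve
item=P: preferred_name=Jude → Jude
item=T: preferred_name=NULL, nickname=Noor → Noor
item=Z: preferred_name=Uma → Uma

Uma, NULL, Quinn, Tara, Uma, Xiu, Lena, Bob, Vik, Gus, Eve, Jude, Noor, Uma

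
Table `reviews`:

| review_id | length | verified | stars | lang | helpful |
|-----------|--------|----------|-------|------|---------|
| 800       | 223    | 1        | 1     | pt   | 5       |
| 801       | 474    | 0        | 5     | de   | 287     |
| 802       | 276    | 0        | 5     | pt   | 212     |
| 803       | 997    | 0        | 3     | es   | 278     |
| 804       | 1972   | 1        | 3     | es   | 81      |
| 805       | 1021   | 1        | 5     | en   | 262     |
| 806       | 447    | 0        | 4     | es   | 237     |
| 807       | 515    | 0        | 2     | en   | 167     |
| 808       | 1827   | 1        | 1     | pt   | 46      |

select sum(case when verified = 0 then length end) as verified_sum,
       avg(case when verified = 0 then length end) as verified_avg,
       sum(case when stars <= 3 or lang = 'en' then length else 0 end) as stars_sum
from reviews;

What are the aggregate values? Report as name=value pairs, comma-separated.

[verified_sum: verified = 0]
review_id=800: ✗
review_id=801: ✓ → 474
review_id=802: ✓ → 276
review_id=803: ✓ → 997
review_id=804: ✗
review_id=805: ✗
review_id=806: ✓ → 447
review_id=807: ✓ → 515
review_id=808: ✗
verified_sum = 474 + 276 + 997 + 447 + 515 = 2709
—
[verified_avg: verified = 0]
review_id=800: ✗
review_id=801: ✓ → 474
review_id=802: ✓ → 276
review_id=803: ✓ → 997
review_id=804: ✗
review_id=805: ✗
review_id=806: ✓ → 447
review_id=807: ✓ → 515
review_id=808: ✗
verified_avg = (474 + 276 + 997 + 447 + 515) / 5 = 541.8
—
[stars_sum: stars <= 3 or lang = 'en']
review_id=800: ✓ → 223
review_id=801: ✗
review_id=802: ✗
review_id=803: ✓ → 997
review_id=804: ✓ → 1972
review_id=805: ✓ → 1021
review_id=806: ✗
review_id=807: ✓ → 515
review_id=808: ✓ → 1827
stars_sum = 223 + 997 + 1972 + 1021 + 515 + 1827 = 6555

verified_sum=2709, verified_avg=541.8, stars_sum=6555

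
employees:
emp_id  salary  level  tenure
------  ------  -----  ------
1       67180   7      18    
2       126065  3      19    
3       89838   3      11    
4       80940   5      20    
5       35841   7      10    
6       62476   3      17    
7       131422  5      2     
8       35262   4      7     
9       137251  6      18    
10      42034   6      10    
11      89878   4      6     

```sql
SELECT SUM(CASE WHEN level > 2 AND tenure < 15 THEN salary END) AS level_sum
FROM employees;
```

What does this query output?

emp_id=1: ✗
emp_id=2: ✗
emp_id=3: ✓ → 89838
emp_id=4: ✗
emp_id=5: ✓ → 35841
emp_id=6: ✗
emp_id=7: ✓ → 131422
emp_id=8: ✓ → 35262
emp_id=9: ✗
emp_id=10: ✓ → 42034
emp_id=11: ✓ → 89878
level_sum = 89838 + 35841 + 131422 + 35262 + 42034 + 89878 = 424275

424275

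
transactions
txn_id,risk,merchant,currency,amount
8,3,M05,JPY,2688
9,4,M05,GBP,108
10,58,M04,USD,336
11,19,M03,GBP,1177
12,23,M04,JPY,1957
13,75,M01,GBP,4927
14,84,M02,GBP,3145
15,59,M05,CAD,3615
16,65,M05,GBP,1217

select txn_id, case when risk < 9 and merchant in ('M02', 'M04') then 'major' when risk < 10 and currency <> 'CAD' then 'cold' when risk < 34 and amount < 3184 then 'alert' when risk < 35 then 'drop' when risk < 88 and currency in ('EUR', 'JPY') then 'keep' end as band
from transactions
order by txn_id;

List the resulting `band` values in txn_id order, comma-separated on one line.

txn_id=8: risk < 10 and currency <> 'CAD' → cold
txn_id=9: risk < 10 and currency <> 'CAD' → cold
txn_id=10: (no match → NULL) → NULL
txn_id=11: risk < 34 and amount < 3184 → alert
txn_id=12: risk < 34 and amount < 3184 → alert
txn_id=13: (no match → NULL) → NULL
txn_id=14: (no match → NULL) → NULL
txn_id=15: (no match → NULL) → NULL
txn_id=16: (no match → NULL) → NULL

cold, cold, NULL, alert, alert, NULL, NULL, NULL, NULL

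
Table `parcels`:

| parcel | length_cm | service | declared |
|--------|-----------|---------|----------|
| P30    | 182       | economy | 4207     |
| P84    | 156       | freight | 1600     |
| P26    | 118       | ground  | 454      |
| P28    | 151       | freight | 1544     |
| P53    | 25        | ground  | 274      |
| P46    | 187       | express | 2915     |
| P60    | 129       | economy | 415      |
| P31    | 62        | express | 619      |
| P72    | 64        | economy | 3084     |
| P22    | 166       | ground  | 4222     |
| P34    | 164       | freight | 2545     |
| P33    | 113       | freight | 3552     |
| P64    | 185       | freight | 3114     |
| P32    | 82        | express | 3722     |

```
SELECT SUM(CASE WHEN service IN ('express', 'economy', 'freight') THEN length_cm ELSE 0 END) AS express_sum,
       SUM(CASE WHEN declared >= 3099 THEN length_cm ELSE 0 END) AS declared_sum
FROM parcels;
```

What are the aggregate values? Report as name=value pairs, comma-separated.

express_sum=1475, declared_sum=728

[express_sum: service IN ('express', 'economy', 'freight')]
parcel=P30: ✓ → 182
parcel=P84: ✓ → 156
parcel=P26: ✗
parcel=P28: ✓ → 151
parcel=P53: ✗
parcel=P46: ✓ → 187
parcel=P60: ✓ → 129
parcel=P31: ✓ → 62
parcel=P72: ✓ → 64
parcel=P22: ✗
parcel=P34: ✓ → 164
parcel=P33: ✓ → 113
parcel=P64: ✓ → 185
parcel=P32: ✓ → 82
express_sum = 182 + 156 + 151 + 187 + 129 + 62 + 64 + 164 + 113 + 185 + 82 = 1475
—
[declared_sum: declared >= 3099]
parcel=P30: ✓ → 182
parcel=P84: ✗
parcel=P26: ✗
parcel=P28: ✗
parcel=P53: ✗
parcel=P46: ✗
parcel=P60: ✗
parcel=P31: ✗
parcel=P72: ✗
parcel=P22: ✓ → 166
parcel=P34: ✗
parcel=P33: ✓ → 113
parcel=P64: ✓ → 185
parcel=P32: ✓ → 82
declared_sum = 182 + 166 + 113 + 185 + 82 = 728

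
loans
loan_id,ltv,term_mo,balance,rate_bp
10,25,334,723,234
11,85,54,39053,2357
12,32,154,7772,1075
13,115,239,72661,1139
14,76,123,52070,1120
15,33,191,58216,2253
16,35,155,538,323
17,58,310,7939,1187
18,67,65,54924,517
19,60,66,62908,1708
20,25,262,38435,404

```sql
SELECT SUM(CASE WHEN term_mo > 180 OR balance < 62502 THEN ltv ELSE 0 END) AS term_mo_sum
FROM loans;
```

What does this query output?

551

loan_id=10: ✓ → 25
loan_id=11: ✓ → 85
loan_id=12: ✓ → 32
loan_id=13: ✓ → 115
loan_id=14: ✓ → 76
loan_id=15: ✓ → 33
loan_id=16: ✓ → 35
loan_id=17: ✓ → 58
loan_id=18: ✓ → 67
loan_id=19: ✗
loan_id=20: ✓ → 25
term_mo_sum = 25 + 85 + 32 + 115 + 76 + 33 + 35 + 58 + 67 + 25 = 551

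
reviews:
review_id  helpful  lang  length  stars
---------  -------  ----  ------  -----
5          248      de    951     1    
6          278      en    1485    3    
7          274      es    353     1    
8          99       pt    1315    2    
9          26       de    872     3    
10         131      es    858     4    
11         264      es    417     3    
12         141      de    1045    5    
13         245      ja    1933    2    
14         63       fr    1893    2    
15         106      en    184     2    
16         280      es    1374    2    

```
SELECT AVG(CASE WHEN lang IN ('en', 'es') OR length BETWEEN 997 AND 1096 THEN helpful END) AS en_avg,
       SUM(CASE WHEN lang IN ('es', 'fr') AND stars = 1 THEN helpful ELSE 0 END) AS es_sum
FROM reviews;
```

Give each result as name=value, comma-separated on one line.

en_avg=210.5714285714, es_sum=274

[en_avg: lang IN ('en', 'es') OR length BETWEEN 997 AND 1096]
review_id=5: ✗
review_id=6: ✓ → 278
review_id=7: ✓ → 274
review_id=8: ✗
review_id=9: ✗
review_id=10: ✓ → 131
review_id=11: ✓ → 264
review_id=12: ✓ → 141
review_id=13: ✗
review_id=14: ✗
review_id=15: ✓ → 106
review_id=16: ✓ → 280
en_avg = (278 + 274 + 131 + 264 + 141 + 106 + 280) / 7 = 210.5714285714
—
[es_sum: lang IN ('es', 'fr') AND stars = 1]
review_id=5: ✗
review_id=6: ✗
review_id=7: ✓ → 274
review_id=8: ✗
review_id=9: ✗
review_id=10: ✗
review_id=11: ✗
review_id=12: ✗
review_id=13: ✗
review_id=14: ✗
review_id=15: ✗
review_id=16: ✗
es_sum = 274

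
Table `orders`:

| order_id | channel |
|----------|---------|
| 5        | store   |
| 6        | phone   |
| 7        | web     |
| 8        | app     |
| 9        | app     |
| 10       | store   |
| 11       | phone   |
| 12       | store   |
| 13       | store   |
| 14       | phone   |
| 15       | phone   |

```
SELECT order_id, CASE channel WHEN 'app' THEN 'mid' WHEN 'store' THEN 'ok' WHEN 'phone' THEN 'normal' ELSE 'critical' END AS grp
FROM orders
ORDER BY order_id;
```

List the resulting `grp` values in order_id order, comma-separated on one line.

order_id=5: channel='store' → ok
order_id=6: channel='phone' → normal
order_id=7: ELSE → critical
order_id=8: channel='app' → mid
order_id=9: channel='app' → mid
order_id=10: channel='store' → ok
order_id=11: channel='phone' → normal
order_id=12: channel='store' → ok
order_id=13: channel='store' → ok
order_id=14: channel='phone' → normal
order_id=15: channel='phone' → normal

ok, normal, critical, mid, mid, ok, normal, ok, ok, normal, normal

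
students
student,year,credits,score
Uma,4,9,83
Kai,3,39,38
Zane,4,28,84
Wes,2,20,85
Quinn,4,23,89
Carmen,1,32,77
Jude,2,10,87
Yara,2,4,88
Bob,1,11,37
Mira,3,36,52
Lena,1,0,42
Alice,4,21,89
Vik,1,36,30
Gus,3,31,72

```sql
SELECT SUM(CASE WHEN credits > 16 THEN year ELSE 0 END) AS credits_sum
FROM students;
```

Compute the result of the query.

student=Uma: ✗
student=Kai: ✓ → 3
student=Zane: ✓ → 4
student=Wes: ✓ → 2
student=Quinn: ✓ → 4
student=Carmen: ✓ → 1
student=Jude: ✗
student=Yara: ✗
student=Bob: ✗
student=Mira: ✓ → 3
student=Lena: ✗
student=Alice: ✓ → 4
student=Vik: ✓ → 1
student=Gus: ✓ → 3
credits_sum = 3 + 4 + 2 + 4 + 1 + 3 + 4 + 1 + 3 = 25

25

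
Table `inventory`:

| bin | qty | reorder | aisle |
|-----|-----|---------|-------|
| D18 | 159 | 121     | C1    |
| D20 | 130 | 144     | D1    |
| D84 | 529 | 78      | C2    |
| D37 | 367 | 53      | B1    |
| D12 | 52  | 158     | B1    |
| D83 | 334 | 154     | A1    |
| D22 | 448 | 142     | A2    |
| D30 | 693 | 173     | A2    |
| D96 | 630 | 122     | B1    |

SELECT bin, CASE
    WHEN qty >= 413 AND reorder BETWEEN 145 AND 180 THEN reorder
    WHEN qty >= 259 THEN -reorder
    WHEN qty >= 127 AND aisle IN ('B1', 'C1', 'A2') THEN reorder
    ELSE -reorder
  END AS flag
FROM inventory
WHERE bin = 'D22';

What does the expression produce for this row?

bin = D22: qty=448, reorder=142, aisle=A2.
qty >= 413 AND reorder BETWEEN 145 AND 180 → false
qty >= 259 → true → -142

-142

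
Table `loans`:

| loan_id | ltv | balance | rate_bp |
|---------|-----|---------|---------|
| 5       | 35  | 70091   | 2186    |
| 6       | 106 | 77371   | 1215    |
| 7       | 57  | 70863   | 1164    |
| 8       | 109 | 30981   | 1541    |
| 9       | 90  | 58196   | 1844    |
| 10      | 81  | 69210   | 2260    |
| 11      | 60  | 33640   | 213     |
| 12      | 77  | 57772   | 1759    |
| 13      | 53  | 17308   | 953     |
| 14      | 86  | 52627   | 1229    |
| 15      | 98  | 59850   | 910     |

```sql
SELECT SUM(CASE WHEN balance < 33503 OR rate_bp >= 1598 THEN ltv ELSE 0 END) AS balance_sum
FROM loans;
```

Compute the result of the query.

loan_id=5: ✓ → 35
loan_id=6: ✗
loan_id=7: ✗
loan_id=8: ✓ → 109
loan_id=9: ✓ → 90
loan_id=10: ✓ → 81
loan_id=11: ✗
loan_id=12: ✓ → 77
loan_id=13: ✓ → 53
loan_id=14: ✗
loan_id=15: ✗
balance_sum = 35 + 109 + 90 + 81 + 77 + 53 = 445

445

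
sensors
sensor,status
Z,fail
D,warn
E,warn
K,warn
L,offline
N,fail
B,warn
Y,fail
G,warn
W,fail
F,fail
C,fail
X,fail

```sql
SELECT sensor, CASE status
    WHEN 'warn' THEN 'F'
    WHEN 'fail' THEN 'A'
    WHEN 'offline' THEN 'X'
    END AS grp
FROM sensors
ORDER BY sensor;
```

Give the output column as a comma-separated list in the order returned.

F, A, F, F, A, F, F, X, A, A, A, A, A

sensor=B: status='warn' → F
sensor=C: status='fail' → A
sensor=D: status='warn' → F
sensor=E: status='warn' → F
sensor=F: status='fail' → A
sensor=G: status='warn' → F
sensor=K: status='warn' → F
sensor=L: status='offline' → X
sensor=N: status='fail' → A
sensor=W: status='fail' → A
sensor=X: status='fail' → A
sensor=Y: status='fail' → A
sensor=Z: status='fail' → A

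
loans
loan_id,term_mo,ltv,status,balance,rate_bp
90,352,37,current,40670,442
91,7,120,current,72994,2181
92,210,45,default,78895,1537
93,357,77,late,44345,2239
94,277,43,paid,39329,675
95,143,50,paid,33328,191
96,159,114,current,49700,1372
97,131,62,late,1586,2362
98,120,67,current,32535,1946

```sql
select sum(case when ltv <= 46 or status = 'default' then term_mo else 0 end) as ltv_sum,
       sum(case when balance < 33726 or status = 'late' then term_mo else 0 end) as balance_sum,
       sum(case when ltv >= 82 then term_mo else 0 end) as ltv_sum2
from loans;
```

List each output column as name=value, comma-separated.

[ltv_sum: ltv <= 46 or status = 'default']
loan_id=90: ✓ → 352
loan_id=91: ✗
loan_id=92: ✓ → 210
loan_id=93: ✗
loan_id=94: ✓ → 277
loan_id=95: ✗
loan_id=96: ✗
loan_id=97: ✗
loan_id=98: ✗
ltv_sum = 352 + 210 + 277 = 839
—
[balance_sum: balance < 33726 or status = 'late']
loan_id=90: ✗
loan_id=91: ✗
loan_id=92: ✗
loan_id=93: ✓ → 357
loan_id=94: ✗
loan_id=95: ✓ → 143
loan_id=96: ✗
loan_id=97: ✓ → 131
loan_id=98: ✓ → 120
balance_sum = 357 + 143 + 131 + 120 = 751
—
[ltv_sum2: ltv >= 82]
loan_id=90: ✗
loan_id=91: ✓ → 7
loan_id=92: ✗
loan_id=93: ✗
loan_id=94: ✗
loan_id=95: ✗
loan_id=96: ✓ → 159
loan_id=97: ✗
loan_id=98: ✗
ltv_sum2 = 7 + 159 = 166

ltv_sum=839, balance_sum=751, ltv_sum2=166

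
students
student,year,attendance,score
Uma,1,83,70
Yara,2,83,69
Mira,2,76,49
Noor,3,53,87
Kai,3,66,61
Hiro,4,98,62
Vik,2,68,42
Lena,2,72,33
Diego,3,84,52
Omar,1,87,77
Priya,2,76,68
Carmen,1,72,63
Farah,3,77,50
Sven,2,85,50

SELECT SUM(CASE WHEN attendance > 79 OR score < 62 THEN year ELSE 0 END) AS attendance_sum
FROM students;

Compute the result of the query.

25

student=Uma: ✓ → 1
student=Yara: ✓ → 2
student=Mira: ✓ → 2
student=Noor: ✗
student=Kai: ✓ → 3
student=Hiro: ✓ → 4
student=Vik: ✓ → 2
student=Lena: ✓ → 2
student=Diego: ✓ → 3
student=Omar: ✓ → 1
student=Priya: ✗
student=Carmen: ✗
student=Farah: ✓ → 3
student=Sven: ✓ → 2
attendance_sum = 1 + 2 + 2 + 3 + 4 + 2 + 2 + 3 + 1 + 3 + 2 = 25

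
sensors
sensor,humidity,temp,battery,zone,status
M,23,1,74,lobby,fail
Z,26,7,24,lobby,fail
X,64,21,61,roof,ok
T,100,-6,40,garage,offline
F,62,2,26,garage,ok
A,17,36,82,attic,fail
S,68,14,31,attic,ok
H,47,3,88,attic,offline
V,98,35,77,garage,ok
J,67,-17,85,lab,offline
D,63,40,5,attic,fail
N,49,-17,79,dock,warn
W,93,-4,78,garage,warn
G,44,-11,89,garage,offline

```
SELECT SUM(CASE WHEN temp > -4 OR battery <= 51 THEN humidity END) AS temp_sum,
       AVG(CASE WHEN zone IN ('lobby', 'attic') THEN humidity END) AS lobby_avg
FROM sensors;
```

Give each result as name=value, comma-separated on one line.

temp_sum=568, lobby_avg=40.6666666667

[temp_sum: temp > -4 OR battery <= 51]
sensor=M: ✓ → 23
sensor=Z: ✓ → 26
sensor=X: ✓ → 64
sensor=T: ✓ → 100
sensor=F: ✓ → 62
sensor=A: ✓ → 17
sensor=S: ✓ → 68
sensor=H: ✓ → 47
sensor=V: ✓ → 98
sensor=J: ✗
sensor=D: ✓ → 63
sensor=N: ✗
sensor=W: ✗
sensor=G: ✗
temp_sum = 23 + 26 + 64 + 100 + 62 + 17 + 68 + 47 + 98 + 63 = 568
—
[lobby_avg: zone IN ('lobby', 'attic')]
sensor=M: ✓ → 23
sensor=Z: ✓ → 26
sensor=X: ✗
sensor=T: ✗
sensor=F: ✗
sensor=A: ✓ → 17
sensor=S: ✓ → 68
sensor=H: ✓ → 47
sensor=V: ✗
sensor=J: ✗
sensor=D: ✓ → 63
sensor=N: ✗
sensor=W: ✗
sensor=G: ✗
lobby_avg = (23 + 26 + 17 + 68 + 47 + 63) / 6 = 40.6666666667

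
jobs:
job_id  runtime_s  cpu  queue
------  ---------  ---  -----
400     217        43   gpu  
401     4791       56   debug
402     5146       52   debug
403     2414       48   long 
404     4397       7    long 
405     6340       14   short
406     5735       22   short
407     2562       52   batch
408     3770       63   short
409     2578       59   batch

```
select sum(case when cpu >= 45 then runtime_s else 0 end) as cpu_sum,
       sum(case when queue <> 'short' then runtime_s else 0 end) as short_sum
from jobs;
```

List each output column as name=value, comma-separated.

[cpu_sum: cpu >= 45]
job_id=400: ✗
job_id=401: ✓ → 4791
job_id=402: ✓ → 5146
job_id=403: ✓ → 2414
job_id=404: ✗
job_id=405: ✗
job_id=406: ✗
job_id=407: ✓ → 2562
job_id=408: ✓ → 3770
job_id=409: ✓ → 2578
cpu_sum = 4791 + 5146 + 2414 + 2562 + 3770 + 2578 = 21261
—
[short_sum: queue <> 'short']
job_id=400: ✓ → 217
job_id=401: ✓ → 4791
job_id=402: ✓ → 5146
job_id=403: ✓ → 2414
job_id=404: ✓ → 4397
job_id=405: ✗
job_id=406: ✗
job_id=407: ✓ → 2562
job_id=408: ✗
job_id=409: ✓ → 2578
short_sum = 217 + 4791 + 5146 + 2414 + 4397 + 2562 + 2578 = 22105

cpu_sum=21261, short_sum=22105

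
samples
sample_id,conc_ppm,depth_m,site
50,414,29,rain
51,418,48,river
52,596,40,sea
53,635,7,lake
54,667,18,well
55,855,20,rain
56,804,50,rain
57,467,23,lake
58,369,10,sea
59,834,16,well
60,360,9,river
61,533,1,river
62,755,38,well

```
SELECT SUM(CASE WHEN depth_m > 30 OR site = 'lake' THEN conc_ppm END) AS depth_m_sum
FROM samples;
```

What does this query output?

3675

sample_id=50: ✗
sample_id=51: ✓ → 418
sample_id=52: ✓ → 596
sample_id=53: ✓ → 635
sample_id=54: ✗
sample_id=55: ✗
sample_id=56: ✓ → 804
sample_id=57: ✓ → 467
sample_id=58: ✗
sample_id=59: ✗
sample_id=60: ✗
sample_id=61: ✗
sample_id=62: ✓ → 755
depth_m_sum = 418 + 596 + 635 + 804 + 467 + 755 = 3675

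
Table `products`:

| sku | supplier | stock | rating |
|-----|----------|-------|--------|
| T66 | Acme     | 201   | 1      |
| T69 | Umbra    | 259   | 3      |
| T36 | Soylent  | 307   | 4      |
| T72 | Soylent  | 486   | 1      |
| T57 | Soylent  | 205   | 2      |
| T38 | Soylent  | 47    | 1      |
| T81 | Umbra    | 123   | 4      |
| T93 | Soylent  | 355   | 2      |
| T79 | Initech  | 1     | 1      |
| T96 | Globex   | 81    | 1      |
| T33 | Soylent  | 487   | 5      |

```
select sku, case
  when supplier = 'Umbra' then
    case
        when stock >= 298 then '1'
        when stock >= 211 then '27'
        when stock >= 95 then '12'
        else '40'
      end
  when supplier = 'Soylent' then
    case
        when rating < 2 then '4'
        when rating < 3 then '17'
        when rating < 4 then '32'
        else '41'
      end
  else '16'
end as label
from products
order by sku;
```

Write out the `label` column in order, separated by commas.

41, 41, 4, 17, 16, 27, 4, 16, 12, 17, 16

sku=T33: supplier='Soylent' → inner[ELSE] → 41
sku=T36: supplier='Soylent' → inner[ELSE] → 41
sku=T38: supplier='Soylent' → inner[rating < 2] → 4
sku=T57: supplier='Soylent' → inner[rating < 3] → 17
sku=T66: supplier='Acme' → outer ELSE → 16
sku=T69: supplier='Umbra' → inner[stock >= 211] → 27
sku=T72: supplier='Soylent' → inner[rating < 2] → 4
sku=T79: supplier='Initech' → outer ELSE → 16
sku=T81: supplier='Umbra' → inner[stock >= 95] → 12
sku=T93: supplier='Soylent' → inner[rating < 3] → 17
sku=T96: supplier='Globex' → outer ELSE → 16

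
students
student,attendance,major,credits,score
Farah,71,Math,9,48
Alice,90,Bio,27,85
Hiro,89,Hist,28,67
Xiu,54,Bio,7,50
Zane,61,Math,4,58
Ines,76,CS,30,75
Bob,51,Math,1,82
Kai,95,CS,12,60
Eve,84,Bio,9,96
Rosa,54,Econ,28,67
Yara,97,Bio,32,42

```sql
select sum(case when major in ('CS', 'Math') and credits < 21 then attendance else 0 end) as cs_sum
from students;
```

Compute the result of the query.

student=Farah: ✓ → 71
student=Alice: ✗
student=Hiro: ✗
student=Xiu: ✗
student=Zane: ✓ → 61
student=Ines: ✗
student=Bob: ✓ → 51
student=Kai: ✓ → 95
student=Eve: ✗
student=Rosa: ✗
student=Yara: ✗
cs_sum = 71 + 61 + 51 + 95 = 278

278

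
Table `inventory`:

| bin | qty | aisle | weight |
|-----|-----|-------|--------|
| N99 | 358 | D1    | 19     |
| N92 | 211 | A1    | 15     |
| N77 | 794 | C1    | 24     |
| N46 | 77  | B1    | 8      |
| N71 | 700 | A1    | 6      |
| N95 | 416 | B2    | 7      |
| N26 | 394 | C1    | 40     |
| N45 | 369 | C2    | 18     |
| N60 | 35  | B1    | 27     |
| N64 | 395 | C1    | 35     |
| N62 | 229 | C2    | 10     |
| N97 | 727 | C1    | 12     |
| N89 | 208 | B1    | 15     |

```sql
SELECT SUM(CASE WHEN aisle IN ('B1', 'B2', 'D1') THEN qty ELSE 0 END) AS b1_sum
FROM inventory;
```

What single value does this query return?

1094

bin=N99: ✓ → 358
bin=N92: ✗
bin=N77: ✗
bin=N46: ✓ → 77
bin=N71: ✗
bin=N95: ✓ → 416
bin=N26: ✗
bin=N45: ✗
bin=N60: ✓ → 35
bin=N64: ✗
bin=N62: ✗
bin=N97: ✗
bin=N89: ✓ → 208
b1_sum = 358 + 77 + 416 + 35 + 208 = 1094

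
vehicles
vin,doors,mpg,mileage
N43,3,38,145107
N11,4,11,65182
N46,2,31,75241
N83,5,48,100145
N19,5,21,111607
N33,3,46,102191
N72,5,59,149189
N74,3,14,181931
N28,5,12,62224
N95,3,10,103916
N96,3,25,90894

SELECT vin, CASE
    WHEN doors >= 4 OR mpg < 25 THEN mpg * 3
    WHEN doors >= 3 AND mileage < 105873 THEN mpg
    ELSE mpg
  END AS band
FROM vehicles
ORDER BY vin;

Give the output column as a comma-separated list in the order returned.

33, 63, 36, 46, 38, 31, 177, 42, 144, 30, 25

vin=N11: doors >= 4 OR mpg < 25 → 33
vin=N19: doors >= 4 OR mpg < 25 → 63
vin=N28: doors >= 4 OR mpg < 25 → 36
vin=N33: doors >= 3 AND mileage < 105873 → 46
vin=N43: ELSE → 38
vin=N46: ELSE → 31
vin=N72: doors >= 4 OR mpg < 25 → 177
vin=N74: doors >= 4 OR mpg < 25 → 42
vin=N83: doors >= 4 OR mpg < 25 → 144
vin=N95: doors >= 4 OR mpg < 25 → 30
vin=N96: doors >= 3 AND mileage < 105873 → 25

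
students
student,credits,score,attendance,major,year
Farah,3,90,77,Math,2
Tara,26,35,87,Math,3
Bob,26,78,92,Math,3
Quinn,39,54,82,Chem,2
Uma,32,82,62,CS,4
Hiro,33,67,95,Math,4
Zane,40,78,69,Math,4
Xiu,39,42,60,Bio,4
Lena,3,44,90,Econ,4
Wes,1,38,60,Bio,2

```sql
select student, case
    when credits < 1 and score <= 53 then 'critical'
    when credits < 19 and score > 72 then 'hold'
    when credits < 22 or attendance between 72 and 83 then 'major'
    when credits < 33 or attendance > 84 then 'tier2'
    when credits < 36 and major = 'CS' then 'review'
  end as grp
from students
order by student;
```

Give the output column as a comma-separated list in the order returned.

tier2, hold, tier2, major, major, tier2, tier2, major, NULL, NULL

student=Bob: credits < 33 or attendance > 84 → tier2
student=Farah: credits < 19 and score > 72 → hold
student=Hiro: credits < 33 or attendance > 84 → tier2
student=Lena: credits < 22 or attendance between 72 and 83 → major
student=Quinn: credits < 22 or attendance between 72 and 83 → major
student=Tara: credits < 33 or attendance > 84 → tier2
student=Uma: credits < 33 or attendance > 84 → tier2
student=Wes: credits < 22 or attendance between 72 and 83 → major
student=Xiu: (no match → NULL) → NULL
student=Zane: (no match → NULL) → NULL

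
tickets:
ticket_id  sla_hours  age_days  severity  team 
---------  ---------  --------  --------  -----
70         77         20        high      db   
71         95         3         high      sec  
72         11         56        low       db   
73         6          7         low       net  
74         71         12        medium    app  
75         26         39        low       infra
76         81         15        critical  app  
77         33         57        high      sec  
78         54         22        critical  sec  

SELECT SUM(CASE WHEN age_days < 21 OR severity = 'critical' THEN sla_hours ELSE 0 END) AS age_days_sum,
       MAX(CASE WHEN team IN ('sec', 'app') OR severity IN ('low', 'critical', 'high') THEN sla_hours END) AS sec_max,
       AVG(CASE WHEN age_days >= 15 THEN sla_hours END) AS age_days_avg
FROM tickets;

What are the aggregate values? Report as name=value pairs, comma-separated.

[age_days_sum: age_days < 21 OR severity = 'critical']
ticket_id=70: ✓ → 77
ticket_id=71: ✓ → 95
ticket_id=72: ✗
ticket_id=73: ✓ → 6
ticket_id=74: ✓ → 71
ticket_id=75: ✗
ticket_id=76: ✓ → 81
ticket_id=77: ✗
ticket_id=78: ✓ → 54
age_days_sum = 77 + 95 + 6 + 71 + 81 + 54 = 384
—
[sec_max: team IN ('sec', 'app') OR severity IN ('low', 'critical', 'high')]
ticket_id=70: ✓ → 77
ticket_id=71: ✓ → 95
ticket_id=72: ✓ → 11
ticket_id=73: ✓ → 6
ticket_id=74: ✓ → 71
ticket_id=75: ✓ → 26
ticket_id=76: ✓ → 81
ticket_id=77: ✓ → 33
ticket_id=78: ✓ → 54
sec_max = MAX(77, 95, 11, 6, 71, 26, 81, 33, 54) = 95
—
[age_days_avg: age_days >= 15]
ticket_id=70: ✓ → 77
ticket_id=71: ✗
ticket_id=72: ✓ → 11
ticket_id=73: ✗
ticket_id=74: ✗
ticket_id=75: ✓ → 26
ticket_id=76: ✓ → 81
ticket_id=77: ✓ → 33
ticket_id=78: ✓ → 54
age_days_avg = (77 + 11 + 26 + 81 + 33 + 54) / 6 = 47

age_days_sum=384, sec_max=95, age_days_avg=47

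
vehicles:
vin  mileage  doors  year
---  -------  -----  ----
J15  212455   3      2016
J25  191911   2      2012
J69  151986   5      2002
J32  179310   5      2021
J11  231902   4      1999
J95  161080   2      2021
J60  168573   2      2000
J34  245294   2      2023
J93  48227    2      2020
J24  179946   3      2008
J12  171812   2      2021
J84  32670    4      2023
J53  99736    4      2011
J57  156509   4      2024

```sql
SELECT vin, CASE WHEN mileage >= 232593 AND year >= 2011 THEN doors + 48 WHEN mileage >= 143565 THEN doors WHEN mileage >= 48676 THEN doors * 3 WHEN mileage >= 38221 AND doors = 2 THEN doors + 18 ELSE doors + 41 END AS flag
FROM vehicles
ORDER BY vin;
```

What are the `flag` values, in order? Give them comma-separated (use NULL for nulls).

4, 2, 3, 3, 2, 5, 50, 12, 4, 2, 5, 45, 20, 2

vin=J11: mileage >= 143565 → 4
vin=J12: mileage >= 143565 → 2
vin=J15: mileage >= 143565 → 3
vin=J24: mileage >= 143565 → 3
vin=J25: mileage >= 143565 → 2
vin=J32: mileage >= 143565 → 5
vin=J34: mileage >= 232593 AND year >= 2011 → 50
vin=J53: mileage >= 48676 → 12
vin=J57: mileage >= 143565 → 4
vin=J60: mileage >= 143565 → 2
vin=J69: mileage >= 143565 → 5
vin=J84: ELSE → 45
vin=J93: mileage >= 38221 AND doors = 2 → 20
vin=J95: mileage >= 143565 → 2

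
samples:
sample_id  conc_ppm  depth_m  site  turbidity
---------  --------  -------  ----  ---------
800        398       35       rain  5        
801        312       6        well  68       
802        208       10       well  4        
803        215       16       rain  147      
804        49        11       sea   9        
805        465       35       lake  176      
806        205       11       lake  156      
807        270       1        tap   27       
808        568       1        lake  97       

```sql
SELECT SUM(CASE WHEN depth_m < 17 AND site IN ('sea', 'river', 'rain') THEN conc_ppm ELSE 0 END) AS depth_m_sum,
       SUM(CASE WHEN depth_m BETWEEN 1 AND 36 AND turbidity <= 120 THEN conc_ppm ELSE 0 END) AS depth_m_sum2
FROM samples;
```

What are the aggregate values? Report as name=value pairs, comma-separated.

[depth_m_sum: depth_m < 17 AND site IN ('sea', 'river', 'rain')]
sample_id=800: ✗
sample_id=801: ✗
sample_id=802: ✗
sample_id=803: ✓ → 215
sample_id=804: ✓ → 49
sample_id=805: ✗
sample_id=806: ✗
sample_id=807: ✗
sample_id=808: ✗
depth_m_sum = 215 + 49 = 264
—
[depth_m_sum2: depth_m BETWEEN 1 AND 36 AND turbidity <= 120]
sample_id=800: ✓ → 398
sample_id=801: ✓ → 312
sample_id=802: ✓ → 208
sample_id=803: ✗
sample_id=804: ✓ → 49
sample_id=805: ✗
sample_id=806: ✗
sample_id=807: ✓ → 270
sample_id=808: ✓ → 568
depth_m_sum2 = 398 + 312 + 208 + 49 + 270 + 568 = 1805

depth_m_sum=264, depth_m_sum2=1805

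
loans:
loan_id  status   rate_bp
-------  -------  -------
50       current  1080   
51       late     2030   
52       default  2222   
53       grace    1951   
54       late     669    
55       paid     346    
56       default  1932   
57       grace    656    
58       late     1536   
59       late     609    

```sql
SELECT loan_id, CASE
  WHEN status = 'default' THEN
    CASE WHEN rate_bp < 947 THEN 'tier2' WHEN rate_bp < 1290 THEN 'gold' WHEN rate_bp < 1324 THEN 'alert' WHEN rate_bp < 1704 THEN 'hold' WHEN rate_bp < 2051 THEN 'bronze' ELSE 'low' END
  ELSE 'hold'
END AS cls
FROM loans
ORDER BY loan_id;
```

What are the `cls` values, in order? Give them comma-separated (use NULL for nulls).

loan_id=50: status='current' → outer ELSE → hold
loan_id=51: status='late' → outer ELSE → hold
loan_id=52: status='default' → inner[ELSE] → low
loan_id=53: status='grace' → outer ELSE → hold
loan_id=54: status='late' → outer ELSE → hold
loan_id=55: status='paid' → outer ELSE → hold
loan_id=56: status='default' → inner[rate_bp < 2051] → bronze
loan_id=57: status='grace' → outer ELSE → hold
loan_id=58: status='late' → outer ELSE → hold
loan_id=59: status='late' → outer ELSE → hold

hold, hold, low, hold, hold, hold, bronze, hold, hold, hold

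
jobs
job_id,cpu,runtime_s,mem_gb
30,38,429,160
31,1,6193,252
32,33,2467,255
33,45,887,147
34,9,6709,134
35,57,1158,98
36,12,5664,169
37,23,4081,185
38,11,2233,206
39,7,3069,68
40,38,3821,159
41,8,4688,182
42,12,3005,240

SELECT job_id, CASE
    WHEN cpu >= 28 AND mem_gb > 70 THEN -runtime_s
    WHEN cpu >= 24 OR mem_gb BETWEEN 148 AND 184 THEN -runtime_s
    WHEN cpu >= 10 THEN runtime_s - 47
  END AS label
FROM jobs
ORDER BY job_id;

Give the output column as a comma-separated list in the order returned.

-429, NULL, -2467, -887, NULL, -1158, -5664, 4034, 2186, NULL, -3821, -4688, 2958

job_id=30: cpu >= 28 AND mem_gb > 70 → -429
job_id=31: (no match → NULL) → NULL
job_id=32: cpu >= 28 AND mem_gb > 70 → -2467
job_id=33: cpu >= 28 AND mem_gb > 70 → -887
job_id=34: (no match → NULL) → NULL
job_id=35: cpu >= 28 AND mem_gb > 70 → -1158
job_id=36: cpu >= 24 OR mem_gb BETWEEN 148 AND 184 → -5664
job_id=37: cpu >= 10 → 4034
job_id=38: cpu >= 10 → 2186
job_id=39: (no match → NULL) → NULL
job_id=40: cpu >= 28 AND mem_gb > 70 → -3821
job_id=41: cpu >= 24 OR mem_gb BETWEEN 148 AND 184 → -4688
job_id=42: cpu >= 10 → 2958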